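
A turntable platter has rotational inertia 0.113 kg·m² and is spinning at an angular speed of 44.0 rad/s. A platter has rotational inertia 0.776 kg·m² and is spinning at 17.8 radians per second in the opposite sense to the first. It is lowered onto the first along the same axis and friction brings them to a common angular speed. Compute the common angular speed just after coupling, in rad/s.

The coupling torques are internal; angular momentum about the shared axis is conserved.
Taking A's sense as positive: L = (0.1130)(44.0) − (0.7760)(17.8) = -8.841 kg·m²·rad/s.
Combined I = 0.1130 + 0.7760 = 0.8890 kg·m².
ω_f = L / I = -8.841 / 0.8890 = -9.945 rad/s.

|ω_f| ≈ 9.94 rad/s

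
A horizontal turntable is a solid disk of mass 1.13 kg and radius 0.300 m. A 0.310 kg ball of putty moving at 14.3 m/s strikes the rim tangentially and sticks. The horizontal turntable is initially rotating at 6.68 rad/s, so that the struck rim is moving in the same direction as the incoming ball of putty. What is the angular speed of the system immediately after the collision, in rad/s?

The axle reaction passes through the axle and exerts no torque about it; angular momentum about the axle is conserved through the impact.
I_p = ½(1.13)(0.300)² = 0.05085 kg·m². Taking the sense of the ball of putty's angular momentum as positive, L_{ball} = m v R = (0.310)(14.3)(0.300) = 1.330 kg·m²/s.
L_i = +I_p ω_p + m v R = +(0.05085)(6.68) + 1.330 = 1.670 kg·m²/s.
After sticking, I_f = I_p + m R² = 0.05085 + (0.310)(0.300)² = 0.07875 kg·m².
ω_f = L_i / I_f = 1.670 / 0.07875 = 21.20 rad/s.

|ω_f| ≈ 21.2 rad/s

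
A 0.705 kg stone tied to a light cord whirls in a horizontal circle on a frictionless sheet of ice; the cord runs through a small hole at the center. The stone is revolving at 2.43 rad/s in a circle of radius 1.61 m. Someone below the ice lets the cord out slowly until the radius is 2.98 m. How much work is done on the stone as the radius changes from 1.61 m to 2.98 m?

No torque about the axis ⇒ m r₁² ω₁ = m r₂² ω₂.
ω₂ = ω₁ (r₁/r₂)² = (2.43)(1.61/2.98)² = 0.7093 rad/s.
W = ΔKE = ½m(v₂² − v₁²) = -3.821 J.

W ≈ -3.82 J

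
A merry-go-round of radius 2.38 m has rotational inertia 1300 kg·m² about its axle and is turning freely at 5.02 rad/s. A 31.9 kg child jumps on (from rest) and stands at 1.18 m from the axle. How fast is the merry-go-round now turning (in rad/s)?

ω_f ≈ 4.85 rad/s

No external torque acts about the axle; L_before = L_after.
Added inertia Σmr² = (31.9)(1.18)² = 44.42 kg·m²; I_f = 1300 + 44.42 = 1344 kg·m².
ω_f = I_p ω_i / I_f = (1300)(5.02) / 1344 = 4.854 rad/s.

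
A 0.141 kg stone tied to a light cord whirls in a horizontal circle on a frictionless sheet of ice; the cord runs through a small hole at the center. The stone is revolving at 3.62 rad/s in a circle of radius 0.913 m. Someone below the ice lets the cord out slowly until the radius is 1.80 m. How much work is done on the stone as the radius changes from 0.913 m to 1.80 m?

The constraining force is radial, so m r² ω about the center is conserved.
ω₂ = ω₁ (r₁/r₂)² = (3.62)(0.913/1.80)² = 0.9313 rad/s.
W = ΔKE = ½m(v₂² − v₁²) = -0.5720 J.

W ≈ -0.572 J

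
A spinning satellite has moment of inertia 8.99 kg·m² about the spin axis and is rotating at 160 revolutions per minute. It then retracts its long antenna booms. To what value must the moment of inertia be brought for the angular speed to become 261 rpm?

I₂ ≈ 5.51 kg·m²

No external torque acts about the spin axis, so angular momentum is conserved.
I₂ = I₁ω₁ / ω₂ = (8.99)(160) / (261) = 5.511 kg·m².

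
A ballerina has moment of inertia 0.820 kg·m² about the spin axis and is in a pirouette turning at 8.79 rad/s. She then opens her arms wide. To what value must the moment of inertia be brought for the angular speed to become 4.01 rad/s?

No external torque acts about the spin axis, so angular momentum is conserved.
I₂ = I₁ω₁ / ω₂ = (0.820)(8.79) / (4.01) = 1.797 kg·m².

I₂ ≈ 1.80 kg·m²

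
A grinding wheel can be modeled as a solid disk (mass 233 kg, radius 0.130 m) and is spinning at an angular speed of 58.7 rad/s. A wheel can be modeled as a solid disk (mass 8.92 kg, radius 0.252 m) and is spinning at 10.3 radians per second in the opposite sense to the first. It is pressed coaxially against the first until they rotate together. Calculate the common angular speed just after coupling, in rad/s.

|ω_f| ≈ 50.0 rad/s

No external torque acts about the common axis, so total angular momentum is conserved.
Moments of inertia: I_A = ½(233)(0.130)² = 1.969 kg·m²; I_B = ½(8.92)(0.252)² = 0.2832 kg·m².
Taking A's sense as positive: L = (1.969)(58.7) − (0.2832)(10.3) = 112.7 kg·m²·rad/s.
Combined I = 1.969 + 0.2832 = 2.252 kg·m².
ω_f = L / I = 112.7 / 2.252 = 50.02 rad/s.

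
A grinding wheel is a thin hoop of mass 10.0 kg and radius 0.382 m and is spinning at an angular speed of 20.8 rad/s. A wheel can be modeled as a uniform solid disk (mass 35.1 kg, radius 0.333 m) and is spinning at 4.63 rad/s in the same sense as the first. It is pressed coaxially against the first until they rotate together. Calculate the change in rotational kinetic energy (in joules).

No external torque acts about the common axis, so total angular momentum is conserved.
Moments of inertia: I_A = (10.0)(0.382)² = 1.459 kg·m²; I_B = ½(35.1)(0.333)² = 1.946 kg·m².
Taking A's sense as positive: L = (1.459)(20.8) + (1.946)(4.63) = 39.36 kg·m²·rad/s.
Combined I = 1.459 + 1.946 = 3.405 kg·m².
ω_f = L / I = 39.36 / 3.405 = 11.56 rad/s.
KE_i = ½ΣIω² = 336.5 J; KE_f = ½(3.405)(11.56)² = 227.5 J.

ΔKE ≈ -109 J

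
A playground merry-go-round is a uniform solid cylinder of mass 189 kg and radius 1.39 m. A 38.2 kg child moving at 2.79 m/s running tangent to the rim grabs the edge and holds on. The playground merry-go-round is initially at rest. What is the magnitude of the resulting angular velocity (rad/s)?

|ω_f| ≈ 0.578 rad/s

The axle reaction passes through the axle and exerts no torque about it; angular momentum about the axle is conserved through the impact.
I_p = ½(189)(1.39)² = 182.6 kg·m². Taking the sense of the child's angular momentum as positive, L_{child} = m v R = (38.2)(2.79)(1.39) = 148.1 kg·m²/s.
L_i = 0 + 148.1 = 148.1 kg·m²/s.
After sticking, I_f = I_p + m R² = 182.6 + (38.2)(1.39)² = 256.4 kg·m².
ω_f = L_i / I_f = 148.1 / 256.4 = 0.5778 rad/s.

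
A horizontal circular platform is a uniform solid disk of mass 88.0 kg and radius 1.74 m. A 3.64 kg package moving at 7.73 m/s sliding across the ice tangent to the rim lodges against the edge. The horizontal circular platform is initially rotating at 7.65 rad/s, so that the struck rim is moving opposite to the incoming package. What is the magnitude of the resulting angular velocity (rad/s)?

The axle reaction passes through the central axle and exerts no torque about it; angular momentum about the central axle is conserved through the impact.
I_p = ½(88.0)(1.74)² = 133.2 kg·m². Taking the sense of the package's angular momentum as positive, L_{package} = m v R = (3.64)(7.73)(1.74) = 48.96 kg·m²/s.
L_i = −I_p ω_p + m v R = −(133.2)(7.65) + 48.96 = -970.1 kg·m²/s.
After sticking, I_f = I_p + m R² = 133.2 + (3.64)(1.74)² = 144.2 kg·m².
ω_f = L_i / I_f = -970.1 / 144.2 = -6.726 rad/s.

|ω_f| ≈ 6.73 rad/s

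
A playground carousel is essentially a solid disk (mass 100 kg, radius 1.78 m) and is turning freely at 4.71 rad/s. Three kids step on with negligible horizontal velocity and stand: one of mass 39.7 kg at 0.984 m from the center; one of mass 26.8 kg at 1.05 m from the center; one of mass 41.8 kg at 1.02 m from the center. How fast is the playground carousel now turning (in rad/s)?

ω_f ≈ 2.76 rad/s

No external torque acts about the center; L_before = L_after.
I_p = ½(100)(1.78)² = 158.4 kg·m².
Added inertia Σmr² = (39.7)(0.984)² + (26.8)(1.05)² + (41.8)(1.02)² = 111.5 kg·m²; I_f = 158.4 + 111.5 = 269.9 kg·m².
ω_f = I_p ω_i / I_f = (158.4)(4.71) / 269.9 = 2.765 rad/s.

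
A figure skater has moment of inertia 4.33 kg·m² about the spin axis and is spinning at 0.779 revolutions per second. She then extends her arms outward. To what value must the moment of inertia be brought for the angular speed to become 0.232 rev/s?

Angular momentum about the spin axis is conserved since the torque about it is zero.
I₂ = I₁ω₁ / ω₂ = (4.33)(0.779) / (0.232) = 14.54 kg·m².

I₂ ≈ 14.5 kg·m²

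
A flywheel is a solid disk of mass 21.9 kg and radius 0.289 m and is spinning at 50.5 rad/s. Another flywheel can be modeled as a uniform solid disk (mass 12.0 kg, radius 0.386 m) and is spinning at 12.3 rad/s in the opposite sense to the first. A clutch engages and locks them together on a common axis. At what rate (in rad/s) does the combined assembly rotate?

No external torque acts about the common axis, so total angular momentum is conserved.
Moments of inertia: I_A = ½(21.9)(0.289)² = 0.9146 kg·m²; I_B = ½(12.0)(0.386)² = 0.8940 kg·m².
Taking A's sense as positive: L = (0.9146)(50.5) − (0.8940)(12.3) = 35.19 kg·m²·rad/s.
Combined I = 0.9146 + 0.8940 = 1.809 kg·m².
ω_f = L / I = 35.19 / 1.809 = 19.46 rad/s.

|ω_f| ≈ 19.5 rad/s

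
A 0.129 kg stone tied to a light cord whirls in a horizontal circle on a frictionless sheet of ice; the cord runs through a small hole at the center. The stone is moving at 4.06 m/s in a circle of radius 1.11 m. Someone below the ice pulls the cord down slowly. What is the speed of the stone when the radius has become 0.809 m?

v₂ ≈ 5.57 m/s

Central (radial) force ⇒ zero torque about the center ⇒ m v r is constant.
v₂ = v₁ r₁ / r₂ = (4.06)(1.11) / (0.809) = 5.571 m/s.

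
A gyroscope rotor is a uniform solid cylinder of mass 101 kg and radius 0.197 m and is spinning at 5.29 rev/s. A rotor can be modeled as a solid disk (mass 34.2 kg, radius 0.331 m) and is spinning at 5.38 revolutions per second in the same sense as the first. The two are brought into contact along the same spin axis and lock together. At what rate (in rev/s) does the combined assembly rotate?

The coupling torques are internal; angular momentum about the shared axis is conserved.
Moments of inertia: I_A = ½(101)(0.197)² = 1.960 kg·m²; I_B = ½(34.2)(0.331)² = 1.873 kg·m².
Taking A's sense as positive: L = (1.960)(5.29) + (1.873)(5.38) = 20.45 kg·m²·rev/s.
Combined I = 1.960 + 1.873 = 3.833 kg·m².
ω_f = L / I = 20.45 / 3.833 = 5.334 rev/s.

|ω_f| ≈ 5.33 rev/s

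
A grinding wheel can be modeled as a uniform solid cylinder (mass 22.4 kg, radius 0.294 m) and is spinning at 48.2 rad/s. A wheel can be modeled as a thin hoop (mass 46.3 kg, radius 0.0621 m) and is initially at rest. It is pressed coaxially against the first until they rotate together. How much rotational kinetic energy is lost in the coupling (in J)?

The coupling torques are internal; angular momentum about the shared axis is conserved.
Moments of inertia: I_A = ½(22.4)(0.294)² = 0.9681 kg·m²; I_B = (46.3)(0.0621)² = 0.1786 kg·m².
Taking A's sense as positive: L = (0.9681)(48.2) = 46.66 kg·m²·rad/s.
Combined I = 0.9681 + 0.1786 = 1.147 kg·m².
ω_f = L / I = 46.66 / 1.147 = 40.69 rad/s.
KE_i = ½ΣIω² = 1125 J; KE_f = ½(1.147)(40.69)² = 949.4 J.

ΔKE lost ≈ 175 J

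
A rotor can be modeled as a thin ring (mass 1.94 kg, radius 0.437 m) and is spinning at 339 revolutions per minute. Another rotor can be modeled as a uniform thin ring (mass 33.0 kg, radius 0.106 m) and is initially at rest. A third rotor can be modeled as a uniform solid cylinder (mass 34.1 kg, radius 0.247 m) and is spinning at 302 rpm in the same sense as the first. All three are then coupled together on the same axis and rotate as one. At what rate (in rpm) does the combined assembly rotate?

|ω_f| ≈ 247 rpm

The coupling torques are internal; angular momentum about the shared axis is conserved.
Moments of inertia: I_A = (1.94)(0.437)² = 0.3705 kg·m²; I_B = (33.0)(0.106)² = 0.3708 kg·m²; I_C = ½(34.1)(0.247)² = 1.040 kg·m².
Taking A's sense as positive: L = (0.3705)(339) + (1.040)(302) = 439.7 kg·m²·rpm.
Combined I = 0.3705 + 0.3708 + 1.040 = 1.781 kg·m².
ω_f = L / I = 439.7 / 1.781 = 246.8 rpm.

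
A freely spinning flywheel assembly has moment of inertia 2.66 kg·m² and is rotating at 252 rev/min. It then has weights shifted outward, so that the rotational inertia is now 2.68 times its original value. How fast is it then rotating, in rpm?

ω₂ ≈ 94.0 rpm

No external torque acts about the spin axis, so angular momentum is conserved.
I₂ = 2.68 × 2.66 = 7.129 kg·m².
ω₂ = I₁ω₁ / I₂ = (2.660)(252 rpm) / (7.129) = 94.03 rpm.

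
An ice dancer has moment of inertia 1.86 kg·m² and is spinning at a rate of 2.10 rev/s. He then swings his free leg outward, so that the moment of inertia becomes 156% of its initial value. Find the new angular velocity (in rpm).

ω₂ ≈ 80.8 rpm

With no external torque about the axis, L is conserved: I₁ω₁ = I₂ω₂.
I₂ = 1.56 × 1.86 = 2.902 kg·m².
ω₂ = I₁ω₁ / I₂ = (1.860)(2.10 rev/s) / (2.902) = 1.346 rev/s = 80.77 rpm.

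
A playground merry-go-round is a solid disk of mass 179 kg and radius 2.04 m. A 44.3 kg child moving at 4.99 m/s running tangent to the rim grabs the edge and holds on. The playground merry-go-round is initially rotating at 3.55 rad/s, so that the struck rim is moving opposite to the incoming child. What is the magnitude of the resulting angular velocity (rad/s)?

|ω_f| ≈ 1.56 rad/s

The axle reaction passes through the axle and exerts no torque about it; angular momentum about the axle is conserved through the impact.
I_p = ½(179)(2.04)² = 372.5 kg·m². Taking the sense of the child's angular momentum as positive, L_{child} = m v R = (44.3)(4.99)(2.04) = 451.0 kg·m²/s.
L_i = −I_p ω_p + m v R = −(372.5)(3.55) + 451.0 = -871.3 kg·m²/s.
After sticking, I_f = I_p + m R² = 372.5 + (44.3)(2.04)² = 556.8 kg·m².
ω_f = L_i / I_f = -871.3 / 556.8 = -1.565 rad/s.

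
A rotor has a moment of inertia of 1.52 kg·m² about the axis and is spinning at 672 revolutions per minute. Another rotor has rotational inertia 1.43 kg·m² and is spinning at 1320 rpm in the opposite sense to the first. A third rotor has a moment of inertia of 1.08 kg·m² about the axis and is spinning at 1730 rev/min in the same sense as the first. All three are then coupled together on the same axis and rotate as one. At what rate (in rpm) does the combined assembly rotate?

The coupling torques are internal; angular momentum about the shared axis is conserved.
Taking A's sense as positive: L = (1.520)(672) − (1.430)(1320) + (1.080)(1730) = 1002 kg·m²·rpm.
Combined I = 1.520 + 1.430 + 1.080 = 4.030 kg·m².
ω_f = L / I = 1002 / 4.030 = 248.7 rpm.

|ω_f| ≈ 249 rpm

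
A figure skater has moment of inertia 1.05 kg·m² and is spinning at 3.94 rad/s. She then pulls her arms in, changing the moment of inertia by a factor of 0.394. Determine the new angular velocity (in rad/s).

No external torque acts about the spin axis, so angular momentum is conserved.
I₂ = 0.394 × 1.05 = 0.4137 kg·m².
ω₂ = I₁ω₁ / I₂ = (1.050)(3.94 rad/s) / (0.4137) = 10.00 rad/s.

ω₂ ≈ 10.0 rad/s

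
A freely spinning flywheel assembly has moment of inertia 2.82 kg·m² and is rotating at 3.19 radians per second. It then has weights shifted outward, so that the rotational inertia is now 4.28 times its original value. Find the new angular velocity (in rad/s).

Angular momentum about the spin axis is conserved since the torque about it is zero.
I₂ = 4.28 × 2.82 = 12.07 kg·m².
ω₂ = I₁ω₁ / I₂ = (2.820)(3.19 rad/s) / (12.07) = 0.7453 rad/s.

ω₂ ≈ 0.745 rad/s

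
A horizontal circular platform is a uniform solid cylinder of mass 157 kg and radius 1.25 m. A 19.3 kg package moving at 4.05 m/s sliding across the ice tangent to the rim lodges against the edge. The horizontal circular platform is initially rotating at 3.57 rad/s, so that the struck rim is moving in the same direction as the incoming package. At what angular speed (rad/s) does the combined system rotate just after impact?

|ω_f| ≈ 3.50 rad/s

The axle reaction passes through the central axle and exerts no torque about it; angular momentum about the central axle is conserved through the impact.
I_p = ½(157)(1.25)² = 122.7 kg·m². Taking the sense of the package's angular momentum as positive, L_{package} = m v R = (19.3)(4.05)(1.25) = 97.71 kg·m²/s.
L_i = +I_p ω_p + m v R = +(122.7)(3.57) + 97.71 = 535.6 kg·m²/s.
After sticking, I_f = I_p + m R² = 122.7 + (19.3)(1.25)² = 152.8 kg·m².
ω_f = L_i / I_f = 535.6 / 152.8 = 3.505 rad/s.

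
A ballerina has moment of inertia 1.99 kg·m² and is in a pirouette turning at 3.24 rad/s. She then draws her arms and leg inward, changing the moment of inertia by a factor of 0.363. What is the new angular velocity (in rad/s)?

No external torque acts about the spin axis, so angular momentum is conserved.
I₂ = 0.363 × 1.99 = 0.7224 kg·m².
ω₂ = I₁ω₁ / I₂ = (1.990)(3.24 rad/s) / (0.7224) = 8.926 rad/s.

ω₂ ≈ 8.93 rad/s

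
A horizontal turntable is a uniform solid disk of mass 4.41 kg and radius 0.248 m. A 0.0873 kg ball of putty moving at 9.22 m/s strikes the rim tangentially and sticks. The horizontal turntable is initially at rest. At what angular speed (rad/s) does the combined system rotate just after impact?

The axle reaction passes through the axle and exerts no torque about it; angular momentum about the axle is conserved through the impact.
I_p = ½(4.41)(0.248)² = 0.1356 kg·m². Taking the sense of the ball of putty's angular momentum as positive, L_{ball} = m v R = (0.0873)(9.22)(0.248) = 0.1996 kg·m²/s.
L_i = 0 + 0.1996 = 0.1996 kg·m²/s.
After sticking, I_f = I_p + m R² = 0.1356 + (0.0873)(0.248)² = 0.1410 kg·m².
ω_f = L_i / I_f = 0.1996 / 0.1410 = 1.416 rad/s.

|ω_f| ≈ 1.42 rad/s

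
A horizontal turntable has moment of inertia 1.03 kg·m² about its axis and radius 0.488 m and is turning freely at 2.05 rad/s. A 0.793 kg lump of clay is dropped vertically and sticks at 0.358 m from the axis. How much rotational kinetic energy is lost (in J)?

The added mass arrives with no angular momentum about the axis, and any external torque about the axis is negligible, so the system's angular momentum is conserved.
Added inertia Σmr² = (0.793)(0.358)² = 0.1016 kg·m²; I_f = 1.030 + 0.1016 = 1.132 kg·m².
ω_f = I_p ω_i / I_f = (1.030)(2.05) / 1.132 = 1.866 rad/s.
KE_i = ½(1.030)(2.050 rad/s)² = 2.164 J; KE_f = ½(1.132)(1.866)² = 1.970 J.

energy lost ≈ 0.194 J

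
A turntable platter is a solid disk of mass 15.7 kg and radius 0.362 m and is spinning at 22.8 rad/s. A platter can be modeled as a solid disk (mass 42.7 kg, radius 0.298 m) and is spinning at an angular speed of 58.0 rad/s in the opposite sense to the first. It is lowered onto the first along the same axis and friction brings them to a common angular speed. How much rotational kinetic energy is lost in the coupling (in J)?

No external torque acts about the common axis, so total angular momentum is conserved.
Moments of inertia: I_A = ½(15.7)(0.362)² = 1.029 kg·m²; I_B = ½(42.7)(0.298)² = 1.896 kg·m².
Taking A's sense as positive: L = (1.029)(22.8) − (1.896)(58.0) = -86.51 kg·m²·rad/s.
Combined I = 1.029 + 1.896 = 2.925 kg·m².
ω_f = L / I = -86.51 / 2.925 = -29.58 rad/s.
KE_i = ½ΣIω² = 3456 J; KE_f = ½(2.925)(29.58)² = 1280 J.

ΔKE lost ≈ 2180 J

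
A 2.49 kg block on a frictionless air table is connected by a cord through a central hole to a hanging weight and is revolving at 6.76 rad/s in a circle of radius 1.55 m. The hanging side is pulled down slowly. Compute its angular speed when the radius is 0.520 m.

ω₂ ≈ 60.1 rad/s

The constraining force is radial, so m r² ω about the center is conserved.
ω₂ = ω₁ (r₁/r₂)² = (6.76)(1.55/0.520)² = 60.06 rad/s.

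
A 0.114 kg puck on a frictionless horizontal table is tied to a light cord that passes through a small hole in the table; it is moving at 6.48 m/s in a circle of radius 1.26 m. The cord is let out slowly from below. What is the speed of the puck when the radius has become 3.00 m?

v₂ ≈ 2.72 m/s

The only horizontal force on the mass is along the cord (radial), so it exerts no torque about the hole and angular momentum m v r is conserved.
v₂ = v₁ r₁ / r₂ = (6.48)(1.26) / (3.00) = 2.722 m/s.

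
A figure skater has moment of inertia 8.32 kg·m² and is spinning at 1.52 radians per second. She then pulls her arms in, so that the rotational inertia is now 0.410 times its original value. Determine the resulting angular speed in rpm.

ω₂ ≈ 35.4 rpm

Angular momentum about the spin axis is conserved since the torque about it is zero.
I₂ = 0.410 × 8.32 = 3.411 kg·m².
ω₂ = I₁ω₁ / I₂ = (8.320)(1.52 rad/s) / (3.411) = 3.707 rad/s = 35.40 rpm.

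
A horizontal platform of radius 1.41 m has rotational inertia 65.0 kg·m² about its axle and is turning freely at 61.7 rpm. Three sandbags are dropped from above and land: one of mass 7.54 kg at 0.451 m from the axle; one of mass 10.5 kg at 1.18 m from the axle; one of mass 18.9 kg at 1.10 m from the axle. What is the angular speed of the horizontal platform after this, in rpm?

No external torque acts about the axle; L_before = L_after.
Added inertia Σmr² = (7.54)(0.451)² + (10.5)(1.18)² + (18.9)(1.10)² = 39.02 kg·m²; I_f = 65.00 + 39.02 = 104.0 kg·m².
ω_f = I_p ω_i / I_f = (65.00)(61.7) / 104.0 = 38.55 rpm.

ω_f ≈ 38.6 rpm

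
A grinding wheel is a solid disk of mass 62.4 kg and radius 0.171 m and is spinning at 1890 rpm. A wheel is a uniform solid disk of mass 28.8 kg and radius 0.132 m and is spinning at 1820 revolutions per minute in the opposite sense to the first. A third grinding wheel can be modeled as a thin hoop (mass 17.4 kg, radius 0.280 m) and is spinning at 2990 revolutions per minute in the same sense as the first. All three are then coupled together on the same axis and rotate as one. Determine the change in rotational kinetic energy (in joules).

ΔKE ≈ -27300 J

No external torque acts about the common axis, so total angular momentum is conserved.
Moments of inertia: I_A = ½(62.4)(0.171)² = 0.9123 kg·m²; I_B = ½(28.8)(0.132)² = 0.2509 kg·m²; I_C = (17.4)(0.280)² = 1.364 kg·m².
Taking A's sense as positive: L = (0.9123)(1890) − (0.2509)(1820) + (1.364)(2990) = 5346 kg·m²·rpm.
Combined I = 0.9123 + 0.2509 + 1.364 = 2.527 kg·m².
ω_f = L / I = 5346 / 2.527 = 2115 rpm.
KE_i = ½ΣIω² = 89300 J; KE_f = ½(2.527)(221.5)² = 62010 J.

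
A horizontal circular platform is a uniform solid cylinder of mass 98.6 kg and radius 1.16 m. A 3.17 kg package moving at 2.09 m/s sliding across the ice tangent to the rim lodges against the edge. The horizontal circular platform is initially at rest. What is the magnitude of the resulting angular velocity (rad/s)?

|ω_f| ≈ 0.109 rad/s

The axle reaction passes through the central axle and exerts no torque about it; angular momentum about the central axle is conserved through the impact.
I_p = ½(98.6)(1.16)² = 66.34 kg·m². Taking the sense of the package's angular momentum as positive, L_{package} = m v R = (3.17)(2.09)(1.16) = 7.685 kg·m²/s.
L_i = 0 + 7.685 = 7.685 kg·m²/s.
After sticking, I_f = I_p + m R² = 66.34 + (3.17)(1.16)² = 70.60 kg·m².
ω_f = L_i / I_f = 7.685 / 70.60 = 0.1089 rad/s.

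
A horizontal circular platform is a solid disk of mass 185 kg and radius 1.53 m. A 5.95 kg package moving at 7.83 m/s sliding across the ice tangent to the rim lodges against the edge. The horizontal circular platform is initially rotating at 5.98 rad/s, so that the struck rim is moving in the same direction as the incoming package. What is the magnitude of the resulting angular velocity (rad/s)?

The axle reaction passes through the central axle and exerts no torque about it; angular momentum about the central axle is conserved through the impact.
I_p = ½(185)(1.53)² = 216.5 kg·m². Taking the sense of the package's angular momentum as positive, L_{package} = m v R = (5.95)(7.83)(1.53) = 71.28 kg·m²/s.
L_i = +I_p ω_p + m v R = +(216.5)(5.98) + 71.28 = 1366 kg·m²/s.
After sticking, I_f = I_p + m R² = 216.5 + (5.95)(1.53)² = 230.5 kg·m².
ω_f = L_i / I_f = 1366 / 230.5 = 5.928 rad/s.

|ω_f| ≈ 5.93 rad/s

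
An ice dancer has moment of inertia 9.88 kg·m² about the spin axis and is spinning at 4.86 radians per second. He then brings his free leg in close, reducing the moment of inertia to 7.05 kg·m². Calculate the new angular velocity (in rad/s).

Angular momentum about the spin axis is conserved since the torque about it is zero.
ω₂ = I₁ω₁ / I₂ = (9.880)(4.86 rad/s) / (7.050) = 6.811 rad/s.

ω₂ ≈ 6.81 rad/s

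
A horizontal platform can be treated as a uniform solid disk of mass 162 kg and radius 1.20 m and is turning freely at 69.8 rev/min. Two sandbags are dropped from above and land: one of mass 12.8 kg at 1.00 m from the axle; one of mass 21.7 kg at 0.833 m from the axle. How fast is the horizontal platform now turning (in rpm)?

ω_f ≈ 56.3 rpm

No external torque acts about the axle; L_before = L_after.
I_p = ½(162)(1.20)² = 116.6 kg·m².
Added inertia Σmr² = (12.8)(1.00)² + (21.7)(0.833)² = 27.86 kg·m²; I_f = 116.6 + 27.86 = 144.5 kg·m².
ω_f = I_p ω_i / I_f = (116.6)(69.8) / 144.5 = 56.34 rpm.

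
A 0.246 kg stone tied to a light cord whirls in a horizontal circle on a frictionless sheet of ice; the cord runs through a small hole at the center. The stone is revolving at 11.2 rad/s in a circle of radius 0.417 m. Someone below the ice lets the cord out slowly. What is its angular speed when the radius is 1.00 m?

ω₂ ≈ 1.95 rad/s

The constraining force is radial, so m r² ω about the center is conserved.
ω₂ = ω₁ (r₁/r₂)² = (11.2)(0.417/1.00)² = 1.948 rad/s.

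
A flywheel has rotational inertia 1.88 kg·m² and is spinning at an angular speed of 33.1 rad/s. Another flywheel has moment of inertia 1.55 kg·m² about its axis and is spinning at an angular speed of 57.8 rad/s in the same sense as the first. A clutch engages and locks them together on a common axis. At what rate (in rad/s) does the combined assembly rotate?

The coupling torques are internal; angular momentum about the shared axis is conserved.
Taking A's sense as positive: L = (1.880)(33.1) + (1.550)(57.8) = 151.8 kg·m²·rad/s.
Combined I = 1.880 + 1.550 = 3.430 kg·m².
ω_f = L / I = 151.8 / 3.430 = 44.26 rad/s.

|ω_f| ≈ 44.3 rad/s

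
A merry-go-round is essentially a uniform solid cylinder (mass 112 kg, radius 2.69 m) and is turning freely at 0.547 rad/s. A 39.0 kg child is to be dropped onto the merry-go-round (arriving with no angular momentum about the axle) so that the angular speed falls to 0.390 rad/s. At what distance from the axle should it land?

r ≈ 2.05 m

The added mass arrives with no angular momentum about the axle, and any external torque about the axle is negligible, so the system's angular momentum is conserved.
I_p = ½(112)(2.69)² = 405.2 kg·m².
I_p ω_i = (I_p + m r²) ω_f ⇒ m r² = I_p(ω_i/ω_f − 1) = 405.2(0.547/0.390 − 1) = 163.1 kg·m².
r = √(163.1/39.0) = 2.045 m.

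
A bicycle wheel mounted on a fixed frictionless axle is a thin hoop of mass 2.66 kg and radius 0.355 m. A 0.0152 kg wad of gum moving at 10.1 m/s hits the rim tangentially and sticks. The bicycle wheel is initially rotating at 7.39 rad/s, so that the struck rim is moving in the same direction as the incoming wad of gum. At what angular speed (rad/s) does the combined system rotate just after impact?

|ω_f| ≈ 7.51 rad/s

About the axle the impulsive forces during the collision are internal, so angular momentum about that axis is conserved.
I_p = (2.66)(0.355)² = 0.3352 kg·m². Taking the sense of the wad of gum's angular momentum as positive, L_{wad} = m v R = (0.0152)(10.1)(0.355) = 0.05450 kg·m²/s.
L_i = +I_p ω_p + m v R = +(0.3352)(7.39) + 0.05450 = 2.532 kg·m²/s.
After sticking, I_f = I_p + m R² = 0.3352 + (0.0152)(0.355)² = 0.3371 kg·m².
ω_f = L_i / I_f = 2.532 / 0.3371 = 7.510 rad/s.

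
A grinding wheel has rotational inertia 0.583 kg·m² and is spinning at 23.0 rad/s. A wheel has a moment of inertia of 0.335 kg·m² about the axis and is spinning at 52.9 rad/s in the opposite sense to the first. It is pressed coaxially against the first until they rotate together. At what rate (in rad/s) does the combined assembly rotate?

|ω_f| ≈ 4.70 rad/s

No external torque acts about the common axis, so total angular momentum is conserved.
Taking A's sense as positive: L = (0.5830)(23.0) − (0.3350)(52.9) = -4.312 kg·m²·rad/s.
Combined I = 0.5830 + 0.3350 = 0.9180 kg·m².
ω_f = L / I = -4.312 / 0.9180 = -4.698 rad/s.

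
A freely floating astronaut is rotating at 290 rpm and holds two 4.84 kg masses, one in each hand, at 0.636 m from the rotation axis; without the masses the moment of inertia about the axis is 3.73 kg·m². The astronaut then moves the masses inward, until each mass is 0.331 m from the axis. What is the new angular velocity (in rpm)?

ω₂ ≈ 463 rpm

With no external torque about the axis, L is conserved: I₁ω₁ = I₂ω₂.
I₁ = 3.73 + 2(4.84)(0.636)² = 7.646 kg·m²; I₂ = 3.73 + 2(4.84)(0.331)² = 4.791 kg·m².
ω₂ = I₁ω₁ / I₂ = (7.646)(290 rpm) / (4.791) = 462.8 rpm.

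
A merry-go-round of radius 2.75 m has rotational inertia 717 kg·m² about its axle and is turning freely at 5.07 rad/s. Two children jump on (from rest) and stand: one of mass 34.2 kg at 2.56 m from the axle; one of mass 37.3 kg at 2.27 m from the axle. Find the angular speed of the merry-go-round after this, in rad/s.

The added mass arrives with no angular momentum about the axle, and any external torque about the axle is negligible, so the system's angular momentum is conserved.
Added inertia Σmr² = (34.2)(2.56)² + (37.3)(2.27)² = 416.3 kg·m²; I_f = 717.0 + 416.3 = 1133 kg·m².
ω_f = I_p ω_i / I_f = (717.0)(5.07) / 1133 = 3.208 rad/s.

ω_f ≈ 3.21 rad/s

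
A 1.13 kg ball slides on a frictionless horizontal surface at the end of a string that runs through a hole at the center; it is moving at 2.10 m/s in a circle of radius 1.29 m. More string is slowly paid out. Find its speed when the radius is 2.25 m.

v₂ ≈ 1.20 m/s

The only horizontal force on the mass is along the cord (radial), so it exerts no torque about the hole and angular momentum m v r is conserved.
v₂ = v₁ r₁ / r₂ = (2.10)(1.29) / (2.25) = 1.204 m/s.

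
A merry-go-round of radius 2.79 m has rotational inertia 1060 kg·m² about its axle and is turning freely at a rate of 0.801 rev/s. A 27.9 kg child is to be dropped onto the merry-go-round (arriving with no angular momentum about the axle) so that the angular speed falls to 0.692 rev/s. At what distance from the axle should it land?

The added mass arrives with no angular momentum about the axle, and any external torque about the axle is negligible, so the system's angular momentum is conserved.
I_p ω_i = (I_p + m r²) ω_f ⇒ m r² = I_p(ω_i/ω_f − 1) = 1060(0.801/0.692 − 1) = 167.0 kg·m².
r = √(167.0/27.9) = 2.446 m.

r ≈ 2.45 m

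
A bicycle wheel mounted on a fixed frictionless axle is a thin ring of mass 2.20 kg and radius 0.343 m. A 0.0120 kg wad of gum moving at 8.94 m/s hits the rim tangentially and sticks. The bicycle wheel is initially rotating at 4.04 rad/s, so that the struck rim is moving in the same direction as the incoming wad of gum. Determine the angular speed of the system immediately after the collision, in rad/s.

About the axle the impulsive forces during the collision are internal, so angular momentum about that axis is conserved.
I_p = (2.20)(0.343)² = 0.2588 kg·m². Taking the sense of the wad of gum's angular momentum as positive, L_{wad} = m v R = (0.0120)(8.94)(0.343) = 0.03680 kg·m²/s.
L_i = +I_p ω_p + m v R = +(0.2588)(4.04) + 0.03680 = 1.082 kg·m²/s.
After sticking, I_f = I_p + m R² = 0.2588 + (0.0120)(0.343)² = 0.2602 kg·m².
ω_f = L_i / I_f = 1.082 / 0.2602 = 4.159 rad/s.

|ω_f| ≈ 4.16 rad/s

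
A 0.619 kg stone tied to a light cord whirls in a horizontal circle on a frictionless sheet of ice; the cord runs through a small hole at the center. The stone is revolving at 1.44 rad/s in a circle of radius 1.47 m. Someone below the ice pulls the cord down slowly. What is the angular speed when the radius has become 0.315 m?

ω₂ ≈ 31.4 rad/s

The constraining force is radial, so m r² ω about the center is conserved.
ω₂ = ω₁ (r₁/r₂)² = (1.44)(1.47/0.315)² = 31.36 rad/s.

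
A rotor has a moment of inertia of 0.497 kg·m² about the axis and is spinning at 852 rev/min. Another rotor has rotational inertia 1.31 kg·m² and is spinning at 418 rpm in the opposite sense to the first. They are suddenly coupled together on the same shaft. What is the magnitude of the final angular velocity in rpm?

|ω_f| ≈ 68.7 rpm

The coupling torques are internal; angular momentum about the shared axis is conserved.
Taking A's sense as positive: L = (0.4970)(852) − (1.310)(418) = -124.1 kg·m²·rpm.
Combined I = 0.4970 + 1.310 = 1.807 kg·m².
ω_f = L / I = -124.1 / 1.807 = -68.70 rpm.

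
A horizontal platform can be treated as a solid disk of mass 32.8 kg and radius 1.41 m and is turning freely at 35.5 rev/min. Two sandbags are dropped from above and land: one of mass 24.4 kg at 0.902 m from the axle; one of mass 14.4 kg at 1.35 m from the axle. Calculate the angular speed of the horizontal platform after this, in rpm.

No external torque acts about the axle; L_before = L_after.
I_p = ½(32.8)(1.41)² = 32.60 kg·m².
Added inertia Σmr² = (24.4)(0.902)² + (14.4)(1.35)² = 46.10 kg·m²; I_f = 32.60 + 46.10 = 78.70 kg·m².
ω_f = I_p ω_i / I_f = (32.60)(35.5) / 78.70 = 14.71 rpm.

ω_f ≈ 14.7 rpm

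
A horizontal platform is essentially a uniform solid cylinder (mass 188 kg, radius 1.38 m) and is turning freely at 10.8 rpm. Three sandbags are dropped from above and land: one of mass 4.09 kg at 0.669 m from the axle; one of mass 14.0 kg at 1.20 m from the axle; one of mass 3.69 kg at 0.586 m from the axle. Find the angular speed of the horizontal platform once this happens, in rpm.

ω_f ≈ 9.56 rpm

No external torque acts about the axle; L_before = L_after.
I_p = ½(188)(1.38)² = 179.0 kg·m².
Added inertia Σmr² = (4.09)(0.669)² + (14.0)(1.20)² + (3.69)(0.586)² = 23.26 kg·m²; I_f = 179.0 + 23.26 = 202.3 kg·m².
ω_f = I_p ω_i / I_f = (179.0)(10.8) / 202.3 = 9.558 rpm.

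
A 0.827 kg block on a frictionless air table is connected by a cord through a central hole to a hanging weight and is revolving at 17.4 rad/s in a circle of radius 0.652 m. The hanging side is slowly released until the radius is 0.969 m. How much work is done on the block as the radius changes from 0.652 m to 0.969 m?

W ≈ -29.1 J

No torque about the axis ⇒ m r₁² ω₁ = m r₂² ω₂.
ω₂ = ω₁ (r₁/r₂)² = (17.4)(0.652/0.969)² = 7.878 rad/s.
W = ΔKE = ½m(v₂² − v₁²) = -29.12 J.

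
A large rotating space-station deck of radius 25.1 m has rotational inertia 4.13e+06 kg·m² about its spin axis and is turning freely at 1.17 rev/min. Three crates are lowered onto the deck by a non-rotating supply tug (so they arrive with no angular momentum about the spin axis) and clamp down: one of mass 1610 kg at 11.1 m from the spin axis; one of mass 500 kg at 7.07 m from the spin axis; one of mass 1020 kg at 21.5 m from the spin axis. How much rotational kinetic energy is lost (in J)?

energy lost ≈ 4460 J

The added mass arrives with no angular momentum about the spin axis, and any external torque about the spin axis is negligible, so the system's angular momentum is conserved.
Added inertia Σmr² = (1610)(11.1)² + (500)(7.07)² + (1020)(21.5)² = 6.949e+05 kg·m²; I_f = 4.130e+06 + 6.949e+05 = 4.825e+06 kg·m².
ω_f = I_p ω_i / I_f = (4.130e+06)(1.17) / 4.825e+06 = 1.002 rpm.
KE_i = ½(4.130e+06)(0.1225 rad/s)² = 31000 J; KE_f = ½(4.825e+06)(0.1049)² = 26530 J.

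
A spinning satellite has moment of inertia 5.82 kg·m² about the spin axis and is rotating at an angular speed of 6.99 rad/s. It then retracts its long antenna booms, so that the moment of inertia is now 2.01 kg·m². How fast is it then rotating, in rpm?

Angular momentum about the spin axis is conserved since the torque about it is zero.
ω₂ = I₁ω₁ / I₂ = (5.820)(6.99 rad/s) / (2.010) = 20.24 rad/s = 193.3 rpm.

ω₂ ≈ 193 rpm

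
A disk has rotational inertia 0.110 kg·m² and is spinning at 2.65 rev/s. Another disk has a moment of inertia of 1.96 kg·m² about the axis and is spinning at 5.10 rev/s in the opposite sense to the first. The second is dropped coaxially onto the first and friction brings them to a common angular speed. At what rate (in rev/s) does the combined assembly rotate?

|ω_f| ≈ 4.69 rev/s

The coupling torques are internal; angular momentum about the shared axis is conserved.
Taking A's sense as positive: L = (0.1100)(2.65) − (1.960)(5.10) = -9.704 kg·m²·rev/s.
Combined I = 0.1100 + 1.960 = 2.070 kg·m².
ω_f = L / I = -9.704 / 2.070 = -4.688 rev/s.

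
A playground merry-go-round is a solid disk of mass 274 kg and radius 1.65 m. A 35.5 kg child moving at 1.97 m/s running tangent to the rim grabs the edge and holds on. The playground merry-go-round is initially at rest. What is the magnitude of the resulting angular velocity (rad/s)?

|ω_f| ≈ 0.246 rad/s

About the axle the impulsive forces during the collision are internal, so angular momentum about that axis is conserved.
I_p = ½(274)(1.65)² = 373.0 kg·m². Taking the sense of the child's angular momentum as positive, L_{child} = m v R = (35.5)(1.97)(1.65) = 115.4 kg·m²/s.
L_i = 0 + 115.4 = 115.4 kg·m²/s.
After sticking, I_f = I_p + m R² = 373.0 + (35.5)(1.65)² = 469.6 kg·m².
ω_f = L_i / I_f = 115.4 / 469.6 = 0.2457 rad/s.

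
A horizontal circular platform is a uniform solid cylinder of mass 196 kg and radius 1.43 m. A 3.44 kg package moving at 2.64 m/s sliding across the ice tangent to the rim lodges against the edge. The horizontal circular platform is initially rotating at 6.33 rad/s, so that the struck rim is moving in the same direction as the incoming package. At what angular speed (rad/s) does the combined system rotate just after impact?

|ω_f| ≈ 6.18 rad/s

The axle reaction passes through the central axle and exerts no torque about it; angular momentum about the central axle is conserved through the impact.
I_p = ½(196)(1.43)² = 200.4 kg·m². Taking the sense of the package's angular momentum as positive, L_{package} = m v R = (3.44)(2.64)(1.43) = 12.99 kg·m²/s.
L_i = +I_p ω_p + m v R = +(200.4)(6.33) + 12.99 = 1282 kg·m²/s.
After sticking, I_f = I_p + m R² = 200.4 + (3.44)(1.43)² = 207.4 kg·m².
ω_f = L_i / I_f = 1282 / 207.4 = 6.178 rad/s.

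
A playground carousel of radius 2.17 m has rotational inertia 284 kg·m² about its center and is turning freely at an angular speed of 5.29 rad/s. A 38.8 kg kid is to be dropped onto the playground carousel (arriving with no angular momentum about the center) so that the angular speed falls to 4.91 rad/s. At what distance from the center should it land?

r ≈ 0.753 m

The added mass arrives with no angular momentum about the center, and any external torque about the center is negligible, so the system's angular momentum is conserved.
I_p ω_i = (I_p + m r²) ω_f ⇒ m r² = I_p(ω_i/ω_f − 1) = 284.0(5.29/4.91 − 1) = 21.98 kg·m².
r = √(21.98/38.8) = 0.7527 m.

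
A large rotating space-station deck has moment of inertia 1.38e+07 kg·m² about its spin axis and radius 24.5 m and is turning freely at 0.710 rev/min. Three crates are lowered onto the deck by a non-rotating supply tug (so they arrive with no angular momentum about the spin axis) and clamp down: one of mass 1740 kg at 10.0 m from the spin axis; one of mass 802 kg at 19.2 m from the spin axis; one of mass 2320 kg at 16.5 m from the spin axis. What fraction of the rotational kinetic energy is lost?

fraction ≈ 0.0739

No external torque acts about the spin axis; L_before = L_after.
Added inertia Σmr² = (1740)(10.0)² + (802)(19.2)² + (2320)(16.5)² = 1.101e+06 kg·m²; I_f = 1.380e+07 + 1.101e+06 = 1.490e+07 kg·m².
ω_f = I_p ω_i / I_f = (1.380e+07)(0.710) / 1.490e+07 = 0.6575 rpm.
KE_i = ½(1.380e+07)(0.07435 rad/s)² = 38140 J; KE_f = ½(1.490e+07)(0.06886)² = 35320 J.
Fraction lost = 0.07390.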